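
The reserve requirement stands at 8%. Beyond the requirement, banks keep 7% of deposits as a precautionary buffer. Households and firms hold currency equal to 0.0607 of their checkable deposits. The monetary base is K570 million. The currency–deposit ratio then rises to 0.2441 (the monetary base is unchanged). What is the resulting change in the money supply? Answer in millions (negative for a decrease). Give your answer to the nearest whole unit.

Initially m₁ = (1 + 0.0607) / (0.08 + 0.07 + 0.0607) ≈ 5.0342, so M₁ = 5.0342 × 570 = 2869.494 million.
After the change m₂ = (1 + 0.2441) / (0.08 + 0.07 + 0.2441) ≈ 3.1568, so M₂ = 3.1568 × 570 = 1799.376 million.
ΔM = M₂ − M₁ = 1799.376 − 2869.494 = -1070.118 million.

-1070 million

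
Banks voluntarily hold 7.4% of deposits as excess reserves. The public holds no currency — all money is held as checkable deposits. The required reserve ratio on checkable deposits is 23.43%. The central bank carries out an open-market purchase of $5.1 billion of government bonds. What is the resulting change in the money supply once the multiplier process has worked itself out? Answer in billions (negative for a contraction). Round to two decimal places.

The money multiplier is m = 1 / (rr + e) = 1 / (0.2343 + 0.074) ≈ 3.2436.
The purchase adds 5.1 billion of base, so ΔM = m × ΔMB = 3.2436 × (+5.1) ≈ 16.5424 billion.

$16.54 billion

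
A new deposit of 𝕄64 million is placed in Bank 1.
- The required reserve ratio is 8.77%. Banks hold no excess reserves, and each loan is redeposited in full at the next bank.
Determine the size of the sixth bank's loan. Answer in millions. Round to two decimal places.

Each bank lends a fraction (1 − rr) = 0.9123 of the deposit it receives, so Bank 6 receives 64·0.9123^5 and lends 64·0.9123^6 ≈ 36.8983 million.

𝕄36.90 million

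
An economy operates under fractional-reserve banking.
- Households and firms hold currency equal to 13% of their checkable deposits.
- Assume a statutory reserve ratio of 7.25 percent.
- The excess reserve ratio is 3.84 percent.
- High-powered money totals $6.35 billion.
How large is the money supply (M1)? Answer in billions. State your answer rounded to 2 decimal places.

The money multiplier is m = (1 + c) / (rr + e + c) = (1 + 0.13) / (0.0725 + 0.0384 + 0.13) ≈ 4.6907.
So M = m × MB = 4.6907 × 6.35 ≈ 29.7859 billion.

$29.79 billion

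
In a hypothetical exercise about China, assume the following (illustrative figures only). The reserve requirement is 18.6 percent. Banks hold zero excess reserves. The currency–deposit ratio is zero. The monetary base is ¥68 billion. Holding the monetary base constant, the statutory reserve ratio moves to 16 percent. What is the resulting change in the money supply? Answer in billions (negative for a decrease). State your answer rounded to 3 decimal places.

Initially m₁ = 1 / (0.186) ≈ 5.376344, so M₁ = 5.376344 × 68 ≈ 365.5914 billion.
After the change m₂ = 1 / (0.16) = 6.25, so M₂ = 6.25 × 68 = 425 billion.
ΔM = M₂ − M₁ = 425 − 365.5914 = 59.4086 billion.

¥59.409 billion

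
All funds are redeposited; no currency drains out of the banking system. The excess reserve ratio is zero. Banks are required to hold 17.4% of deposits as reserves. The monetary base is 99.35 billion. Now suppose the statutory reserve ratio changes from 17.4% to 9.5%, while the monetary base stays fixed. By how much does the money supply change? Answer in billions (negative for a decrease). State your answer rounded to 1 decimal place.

474.8 billion

Initially m₁ = 1 / (0.174) ≈ 5.7471, so M₁ = 5.7471 × 99.35 ≈ 570.9744 billion.
After the change m₂ = 1 / (0.095) ≈ 10.5263, so M₂ = 10.5263 × 99.35 ≈ 1045.7879 billion.
ΔM = M₂ − M₁ = 1045.7879 − 570.9744 = 474.8135 billion.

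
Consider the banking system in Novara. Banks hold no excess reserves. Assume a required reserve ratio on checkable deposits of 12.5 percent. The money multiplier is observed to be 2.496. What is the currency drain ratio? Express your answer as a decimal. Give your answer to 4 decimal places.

Using m = 2.496. From m = (1 + c)/(c + rr + e), rearranging gives 1 + c = m·(c + rr + e), so c·(1 − m) = m·(rr + e) − 1.
Hence c = [m·(rr + e) − 1]/(1 − m) = [2.496 × (0.125 + 0) − 1] / (1 − 2.496) ≈ 0.459893.

0.4599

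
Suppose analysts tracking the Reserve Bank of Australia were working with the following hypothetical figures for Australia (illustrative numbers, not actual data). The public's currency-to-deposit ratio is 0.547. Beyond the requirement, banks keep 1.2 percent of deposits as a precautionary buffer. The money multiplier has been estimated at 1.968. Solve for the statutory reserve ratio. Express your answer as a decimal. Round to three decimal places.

0.227

Using m = 1.968. Since m = (1 + c)/(c + rr + e), the denominator satisfies c + rr + e = (1 + c)/m = (1 + 0.547) / 1.968 ≈ 0.786077.
With c = 0.547 and e = 0.012, the statutory reserve ratio is 0.786077 − 0.547 − 0.012 = 0.227077.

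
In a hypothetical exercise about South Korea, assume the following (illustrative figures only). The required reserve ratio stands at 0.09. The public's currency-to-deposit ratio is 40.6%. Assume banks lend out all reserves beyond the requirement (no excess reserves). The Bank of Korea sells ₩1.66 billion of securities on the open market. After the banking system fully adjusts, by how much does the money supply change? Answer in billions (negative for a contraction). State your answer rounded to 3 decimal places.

-4.706 billion

The money multiplier is m = (1 + c) / (rr + c) = (1 + 0.406) / (0.09 + 0.406) ≈ 2.83468.
The sale removes 1.66 billion of base, so ΔM = m × ΔMB = 2.83468 × (−1.66) ≈ -4.7056 billion.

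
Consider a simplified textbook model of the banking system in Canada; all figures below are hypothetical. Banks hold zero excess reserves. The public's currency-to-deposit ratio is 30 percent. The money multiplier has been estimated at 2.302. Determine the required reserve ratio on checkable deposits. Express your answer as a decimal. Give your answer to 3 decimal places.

0.265

Using m = 2.302. Since m = (1 + c)/(c + rr + e), the denominator satisfies c + rr + e = (1 + c)/m = (1 + 0.3) / 2.302 ≈ 0.564726.
With c = 0.3 and e = 0, the required reserve ratio on checkable deposits is 0.564726 − 0.3 − 0 = 0.264726.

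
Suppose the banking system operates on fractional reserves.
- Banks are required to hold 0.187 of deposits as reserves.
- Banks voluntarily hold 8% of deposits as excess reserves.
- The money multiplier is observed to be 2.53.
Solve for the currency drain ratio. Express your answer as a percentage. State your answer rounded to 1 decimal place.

21.2%

Using m = 2.53. From m = (1 + c)/(c + rr + e), rearranging gives 1 + c = m·(c + rr + e), so c·(1 − m) = m·(rr + e) − 1.
Hence c = [m·(rr + e) − 1]/(1 − m) = [2.53 × (0.187 + 0.08) − 1] / (1 − 2.53) ≈ 0.212085.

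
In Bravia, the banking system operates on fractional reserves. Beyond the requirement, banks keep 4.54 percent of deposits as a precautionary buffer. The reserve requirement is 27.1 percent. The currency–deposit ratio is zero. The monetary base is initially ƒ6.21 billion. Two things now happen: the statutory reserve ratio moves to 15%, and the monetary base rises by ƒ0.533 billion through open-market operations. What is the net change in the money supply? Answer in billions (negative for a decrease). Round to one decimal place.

ƒ14.9 billion

Before: m₁ = 1 / (0.271 + 0.0454) ≈ 3.1606, MB₁ = 6.21, so M₁ = 3.1606 × 6.21 ≈ 19.6273 billion.
After: m₂ = 1 / (0.15 + 0.0454) ≈ 5.1177, MB₂ = 6.21 + 0.533 = 6.743, so M₂ = 5.1177 × 6.743 ≈ 34.5087 billion.
ΔM = M₂ − M₁ = 34.5087 − 19.6273 = 14.8814 billion.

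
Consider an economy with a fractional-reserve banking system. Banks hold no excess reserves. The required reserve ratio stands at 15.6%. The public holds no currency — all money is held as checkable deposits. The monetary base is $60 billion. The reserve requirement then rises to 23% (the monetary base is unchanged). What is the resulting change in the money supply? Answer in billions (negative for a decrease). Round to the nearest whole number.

-124 billion

Initially m₁ = 1 / (0.156) ≈ 6.4103, so M₁ = 6.4103 × 60 = 384.618 billion.
After the change m₂ = 1 / (0.23) ≈ 4.3478, so M₂ = 4.3478 × 60 = 260.868 billion.
ΔM = M₂ − M₁ = 260.868 − 384.618 = -123.75 billion.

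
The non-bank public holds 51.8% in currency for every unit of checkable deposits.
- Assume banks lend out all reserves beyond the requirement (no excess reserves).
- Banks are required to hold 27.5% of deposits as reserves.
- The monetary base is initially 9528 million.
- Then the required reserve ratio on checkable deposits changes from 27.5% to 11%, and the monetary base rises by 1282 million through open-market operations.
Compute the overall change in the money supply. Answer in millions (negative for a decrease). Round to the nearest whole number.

7891 million

Before: m₁ = (1 + 0.518) / (0.275 + 0.518) ≈ 1.914250, MB₁ = 9528, so M₁ = 1.914250 × 9528 = 18238.974 million.
After: m₂ = (1 + 0.518) / (0.11 + 0.518) ≈ 2.417197, MB₂ = 9528 + 1282 = 10810, so M₂ = 2.417197 × 10810 ≈ 26129.8996 million.
ΔM = M₂ − M₁ = 26129.8996 − 18238.974 = 7890.9256 million.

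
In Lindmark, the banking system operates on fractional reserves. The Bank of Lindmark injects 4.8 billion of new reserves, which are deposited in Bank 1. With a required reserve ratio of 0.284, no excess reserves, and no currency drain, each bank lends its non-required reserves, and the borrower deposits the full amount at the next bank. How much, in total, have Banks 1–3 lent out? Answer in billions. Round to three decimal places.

Bank i lends (1 − rr)^i of the original deposit: Bank 1 lends 4.8·0.7160 = 3.4368, Bank 2 lends 4.8·0.7160² ≈ 2.4607, and so on.
Summing a geometric series: total = 4.8·[0.7160·(1 − 0.7160^3) / (1 − 0.7160)] ≈ 7.6594 billion.

7.659 billion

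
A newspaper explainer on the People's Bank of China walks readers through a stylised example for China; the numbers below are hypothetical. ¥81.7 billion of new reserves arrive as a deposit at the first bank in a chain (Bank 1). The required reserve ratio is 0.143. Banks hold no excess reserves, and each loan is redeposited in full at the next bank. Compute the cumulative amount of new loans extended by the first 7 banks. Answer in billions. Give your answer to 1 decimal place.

Bank i lends (1 − rr)^i of the original deposit: Bank 1 lends 81.7·0.8570 = 70.0169, Bank 2 lends 81.7·0.8570² ≈ 60.0045, and so on.
Summing a geometric series: total = 81.7·[0.8570·(1 − 0.8570^7) / (1 − 0.8570)] ≈ 323.3898 billion.

¥323.4 billion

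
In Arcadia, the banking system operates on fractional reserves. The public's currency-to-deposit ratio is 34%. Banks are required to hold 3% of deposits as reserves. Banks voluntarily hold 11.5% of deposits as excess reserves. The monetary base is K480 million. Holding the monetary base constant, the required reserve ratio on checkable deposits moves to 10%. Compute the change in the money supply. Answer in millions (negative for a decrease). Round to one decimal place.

-167.3 million

Initially m₁ = (1 + 0.34) / (0.03 + 0.115 + 0.34) ≈ 2.76289, so M₁ = 2.76289 × 480 = 1326.1872 million.
After the change m₂ = (1 + 0.34) / (0.1 + 0.115 + 0.34) ≈ 2.41441, so M₂ = 2.41441 × 480 = 1158.9168 million.
ΔM = M₂ − M₁ = 1158.9168 − 1326.1872 = -167.2704 million.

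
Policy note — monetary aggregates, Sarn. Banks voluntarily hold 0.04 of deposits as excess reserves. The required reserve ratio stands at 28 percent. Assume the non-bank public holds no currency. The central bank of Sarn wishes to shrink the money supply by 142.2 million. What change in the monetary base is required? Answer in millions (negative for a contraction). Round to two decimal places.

-45.50 million

The money multiplier is m = 1 / (rr + e) = 1 / (0.28 + 0.04) = 3.125000.
ΔMB = ΔM / m = (−142.2) / 3.125000 = -45.504 million.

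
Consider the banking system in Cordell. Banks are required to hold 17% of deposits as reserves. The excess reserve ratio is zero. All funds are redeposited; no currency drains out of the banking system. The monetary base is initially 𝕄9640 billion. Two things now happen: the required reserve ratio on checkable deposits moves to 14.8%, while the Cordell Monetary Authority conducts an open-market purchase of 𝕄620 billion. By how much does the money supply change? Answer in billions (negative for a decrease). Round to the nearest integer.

Before: m₁ = 1 / (0.17) ≈ 5.882353, MB₁ = 9640, so M₁ = 5.882353 × 9640 ≈ 56705.8829 billion.
After: m₂ = 1 / (0.148) ≈ 6.756757, MB₂ = 9640 + 620 = 10260, so M₂ = 6.756757 × 10260 ≈ 69324.3268 billion.
ΔM = M₂ − M₁ = 69324.3268 − 56705.8829 = 12618.4439 billion.

𝕄12618 billion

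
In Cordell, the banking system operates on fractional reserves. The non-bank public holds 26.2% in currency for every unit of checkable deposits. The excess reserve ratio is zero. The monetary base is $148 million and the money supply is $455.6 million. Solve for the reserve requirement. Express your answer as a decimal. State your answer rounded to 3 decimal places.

0.148

Using m = M/MB = 455.6/148 ≈ 3.078378. Since m = (1 + c)/(c + rr + e), the denominator satisfies c + rr + e = (1 + c)/m = (1 + 0.262) / 3.078378 ≈ 0.409956.
With c = 0.262 and e = 0, the reserve requirement is 0.409956 − 0.262 − 0 = 0.147956.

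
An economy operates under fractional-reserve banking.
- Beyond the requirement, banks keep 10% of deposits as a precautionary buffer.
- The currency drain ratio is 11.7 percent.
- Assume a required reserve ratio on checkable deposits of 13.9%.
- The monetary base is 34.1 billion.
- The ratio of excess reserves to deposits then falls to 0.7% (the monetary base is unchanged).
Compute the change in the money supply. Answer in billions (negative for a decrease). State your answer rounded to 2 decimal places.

37.83 billion

Initially m₁ = (1 + 0.117) / (0.139 + 0.1 + 0.117) ≈ 3.13764, so M₁ = 3.13764 × 34.1 ≈ 106.9935 billion.
After the change m₂ = (1 + 0.117) / (0.139 + 0.007 + 0.117) ≈ 4.24715, so M₂ = 4.24715 × 34.1 ≈ 144.8278 billion.
ΔM = M₂ − M₁ = 144.8278 − 106.9935 = 37.8343 billion.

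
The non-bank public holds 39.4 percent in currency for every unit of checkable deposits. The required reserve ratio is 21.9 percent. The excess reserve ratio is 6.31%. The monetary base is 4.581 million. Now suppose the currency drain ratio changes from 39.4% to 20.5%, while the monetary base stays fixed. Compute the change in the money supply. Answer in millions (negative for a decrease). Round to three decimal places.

Initially m₁ = (1 + 0.394) / (0.219 + 0.0631 + 0.394) ≈ 2.06183, so M₁ = 2.06183 × 4.581 ≈ 9.4452 million.
After the change m₂ = (1 + 0.205) / (0.219 + 0.0631 + 0.205) ≈ 2.47382, so M₂ = 2.47382 × 4.581 ≈ 11.3326 million.
ΔM = M₂ − M₁ = 11.3326 − 9.4452 = 1.8874 million.

1.887 million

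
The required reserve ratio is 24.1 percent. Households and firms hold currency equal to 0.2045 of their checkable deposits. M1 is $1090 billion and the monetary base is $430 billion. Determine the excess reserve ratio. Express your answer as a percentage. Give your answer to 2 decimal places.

2.97%

Using m = M/MB = 1090/430 ≈ 2.534884. Since m = (1 + c)/(c + rr + e), the denominator satisfies c + rr + e = (1 + c)/m = (1 + 0.2045) / 2.534884 ≈ 0.475170.
With c = 0.2045 and rr = 0.241, the excess reserve ratio is 0.475170 − 0.2045 − 0.241 = 0.02967.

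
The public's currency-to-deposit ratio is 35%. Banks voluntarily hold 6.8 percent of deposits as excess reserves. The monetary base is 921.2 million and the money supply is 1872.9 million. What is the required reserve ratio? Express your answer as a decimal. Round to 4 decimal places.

0.2460

Using m = M/MB = 1872.9/921.2 ≈ 2.033109. Since m = (1 + c)/(c + rr + e), the denominator satisfies c + rr + e = (1 + c)/m = (1 + 0.35) / 2.033109 ≈ 0.664008.
With c = 0.35 and e = 0.068, the required reserve ratio is 0.664008 − 0.35 − 0.068 = 0.246008.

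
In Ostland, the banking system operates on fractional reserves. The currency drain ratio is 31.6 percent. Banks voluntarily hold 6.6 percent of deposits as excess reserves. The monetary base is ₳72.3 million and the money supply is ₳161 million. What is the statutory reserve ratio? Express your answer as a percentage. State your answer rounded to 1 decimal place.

Using m = M/MB = 161/72.3 ≈ 2.226833. Since m = (1 + c)/(c + rr + e), the denominator satisfies c + rr + e = (1 + c)/m = (1 + 0.316) / 2.226833 ≈ 0.590974.
With c = 0.316 and e = 0.066, the statutory reserve ratio is 0.590974 − 0.316 − 0.066 = 0.208974.

20.9%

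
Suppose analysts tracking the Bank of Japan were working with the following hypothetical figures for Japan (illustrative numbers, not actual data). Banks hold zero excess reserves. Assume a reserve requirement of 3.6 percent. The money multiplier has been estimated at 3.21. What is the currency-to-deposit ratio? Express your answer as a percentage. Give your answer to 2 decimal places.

40.02%

Using m = 3.21. From m = (1 + c)/(c + rr + e), rearranging gives 1 + c = m·(c + rr + e), so c·(1 − m) = m·(rr + e) − 1.
Hence c = [m·(rr + e) − 1]/(1 − m) = [3.21 × (0.036 + 0) − 1] / (1 − 3.21) ≈ 0.400199.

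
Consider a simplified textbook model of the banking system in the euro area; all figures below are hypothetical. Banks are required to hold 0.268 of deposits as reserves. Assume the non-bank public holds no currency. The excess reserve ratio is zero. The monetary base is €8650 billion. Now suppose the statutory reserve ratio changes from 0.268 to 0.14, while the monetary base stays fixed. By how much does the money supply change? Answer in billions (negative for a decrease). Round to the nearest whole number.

Initially m₁ = 1 / (0.268) ≈ 3.73134, so M₁ = 3.73134 × 8650 = 32276.091 billion.
After the change m₂ = 1 / (0.14) ≈ 7.14286, so M₂ = 7.14286 × 8650 = 61785.739 billion.
ΔM = M₂ − M₁ = 61785.739 − 32276.091 = 29509.648 billion.

€29510 billion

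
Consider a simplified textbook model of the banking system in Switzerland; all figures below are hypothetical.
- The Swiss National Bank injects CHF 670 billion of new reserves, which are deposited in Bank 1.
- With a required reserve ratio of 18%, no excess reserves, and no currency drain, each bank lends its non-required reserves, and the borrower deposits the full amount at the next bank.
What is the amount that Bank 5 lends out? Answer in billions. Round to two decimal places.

CHF 248.40 billion

Each bank lends a fraction (1 − rr) = 0.8200 of the deposit it receives, so Bank 5 receives 670·0.8200^4 and lends 670·0.8200^5 ≈ 248.3957 billion.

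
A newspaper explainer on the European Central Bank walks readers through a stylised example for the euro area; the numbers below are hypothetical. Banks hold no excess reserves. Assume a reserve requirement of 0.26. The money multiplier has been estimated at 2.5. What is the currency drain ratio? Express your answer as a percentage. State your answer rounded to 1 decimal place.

Using m = 2.5. From m = (1 + c)/(c + rr + e), rearranging gives 1 + c = m·(c + rr + e), so c·(1 − m) = m·(rr + e) − 1.
Hence c = [m·(rr + e) − 1]/(1 − m) = [2.5 × (0.26 + 0) − 1] / (1 − 2.5) ≈ 0.233333.

23.3%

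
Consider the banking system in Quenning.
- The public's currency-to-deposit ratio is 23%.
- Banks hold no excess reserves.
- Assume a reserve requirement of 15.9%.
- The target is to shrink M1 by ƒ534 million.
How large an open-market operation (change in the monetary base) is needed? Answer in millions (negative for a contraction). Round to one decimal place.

-168.9 million

The money multiplier is m = (1 + c) / (rr + c) = (1 + 0.23) / (0.159 + 0.23) ≈ 3.16195.
ΔMB = ΔM / m = (−534) / 3.16195 ≈ -168.8831 million.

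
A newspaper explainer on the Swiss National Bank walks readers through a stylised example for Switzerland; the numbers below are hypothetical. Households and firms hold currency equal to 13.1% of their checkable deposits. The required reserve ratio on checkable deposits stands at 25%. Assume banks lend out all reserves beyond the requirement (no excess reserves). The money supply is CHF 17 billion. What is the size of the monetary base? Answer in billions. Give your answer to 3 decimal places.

The money multiplier is m = (1 + c) / (rr + c) = (1 + 0.131) / (0.25 + 0.131) ≈ 2.968504.
MB = M / m = 17 / 2.968504 ≈ 5.7268 billion.

CHF 5.727 billion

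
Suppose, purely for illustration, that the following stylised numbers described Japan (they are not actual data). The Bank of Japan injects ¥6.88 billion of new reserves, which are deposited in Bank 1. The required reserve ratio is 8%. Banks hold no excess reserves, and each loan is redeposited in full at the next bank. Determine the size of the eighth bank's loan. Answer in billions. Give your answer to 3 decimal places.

¥3.531 billion

Each bank lends a fraction (1 − rr) = 0.9200 of the deposit it receives, so Bank 8 receives 6.88·0.9200^7 and lends 6.88·0.9200^8 ≈ 3.5309 billion.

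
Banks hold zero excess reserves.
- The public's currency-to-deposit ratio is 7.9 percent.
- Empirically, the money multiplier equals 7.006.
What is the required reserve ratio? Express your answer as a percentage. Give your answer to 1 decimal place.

7.5%

Using m = 7.006. Since m = (1 + c)/(c + rr + e), the denominator satisfies c + rr + e = (1 + c)/m = (1 + 0.079) / 7.006 ≈ 0.154011.
With c = 0.079 and e = 0, the required reserve ratio is 0.154011 − 0.079 − 0 = 0.075011.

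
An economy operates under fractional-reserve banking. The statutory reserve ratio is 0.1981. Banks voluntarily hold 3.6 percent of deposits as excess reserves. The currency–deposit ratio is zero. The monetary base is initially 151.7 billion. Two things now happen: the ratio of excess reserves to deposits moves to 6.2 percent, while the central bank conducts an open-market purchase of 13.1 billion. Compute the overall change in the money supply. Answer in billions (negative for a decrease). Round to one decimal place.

Before: m₁ = 1 / (0.1981 + 0.036) ≈ 4.27168, MB₁ = 151.7, so M₁ = 4.27168 × 151.7 ≈ 648.0139 billion.
After: m₂ = 1 / (0.1981 + 0.062) ≈ 3.84468, MB₂ = 151.7 + 13.1 = 164.8, so M₂ = 3.84468 × 164.8 ≈ 633.6033 billion.
ΔM = M₂ − M₁ = 633.6033 − 648.0139 = -14.4106 billion.

-14.4 billion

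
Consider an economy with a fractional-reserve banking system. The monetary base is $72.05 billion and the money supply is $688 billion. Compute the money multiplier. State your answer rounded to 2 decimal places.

9.55

The money multiplier is m = M / MB = 688 / 72.05 ≈ 9.54892.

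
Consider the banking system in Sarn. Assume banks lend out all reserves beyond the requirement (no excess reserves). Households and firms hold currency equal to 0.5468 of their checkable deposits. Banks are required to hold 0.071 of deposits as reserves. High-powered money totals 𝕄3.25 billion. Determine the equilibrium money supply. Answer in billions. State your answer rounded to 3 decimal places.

The money multiplier is m = (1 + c) / (rr + c) = (1 + 0.5468) / (0.071 + 0.5468) ≈ 2.50372.
So M = m × MB = 2.50372 × 3.25 ≈ 8.1371 billion.

𝕄8.137 billion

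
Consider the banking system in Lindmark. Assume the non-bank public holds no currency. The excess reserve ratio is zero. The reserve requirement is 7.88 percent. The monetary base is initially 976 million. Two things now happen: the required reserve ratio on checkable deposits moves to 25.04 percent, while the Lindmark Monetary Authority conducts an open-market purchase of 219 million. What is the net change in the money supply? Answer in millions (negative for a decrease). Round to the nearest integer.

-7613 million

Before: m₁ = 1 / (0.0788) ≈ 12.69036, MB₁ = 976, so M₁ = 12.69036 × 976 ≈ 12385.7914 million.
After: m₂ = 1 / (0.2504) ≈ 3.99361, MB₂ = 976 + 219 = 1195, so M₂ = 3.99361 × 1195 ≈ 4772.3639 million.
ΔM = M₂ − M₁ = 4772.3639 − 12385.7914 = -7613.4275 million.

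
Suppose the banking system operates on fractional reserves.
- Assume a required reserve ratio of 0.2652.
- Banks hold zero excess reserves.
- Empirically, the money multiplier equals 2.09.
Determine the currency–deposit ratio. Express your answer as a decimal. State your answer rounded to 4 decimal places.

0.4089

Using m = 2.09. From m = (1 + c)/(c + rr + e), rearranging gives 1 + c = m·(c + rr + e), so c·(1 − m) = m·(rr + e) − 1.
Hence c = [m·(rr + e) − 1]/(1 − m) = [2.09 × (0.2652 + 0) − 1] / (1 − 2.09) ≈ 0.408928.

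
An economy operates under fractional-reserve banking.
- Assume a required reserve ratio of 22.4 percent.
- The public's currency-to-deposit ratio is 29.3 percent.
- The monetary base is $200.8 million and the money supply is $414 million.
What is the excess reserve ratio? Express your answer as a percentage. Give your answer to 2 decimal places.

11.01%

Using m = M/MB = 414/200.8 ≈ 2.061753. Since m = (1 + c)/(c + rr + e), the denominator satisfies c + rr + e = (1 + c)/m = (1 + 0.293) / 2.061753 ≈ 0.627136.
With c = 0.293 and rr = 0.224, the excess reserve ratio is 0.627136 − 0.293 − 0.224 = 0.110136.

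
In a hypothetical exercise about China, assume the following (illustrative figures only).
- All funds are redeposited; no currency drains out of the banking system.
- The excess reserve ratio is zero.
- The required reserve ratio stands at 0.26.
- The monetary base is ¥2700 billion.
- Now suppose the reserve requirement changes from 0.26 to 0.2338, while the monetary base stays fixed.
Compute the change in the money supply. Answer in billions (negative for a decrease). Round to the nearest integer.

Initially m₁ = 1 / (0.26) ≈ 3.84615, so M₁ = 3.84615 × 2700 = 10384.605 billion.
After the change m₂ = 1 / (0.2338) ≈ 4.27716, so M₂ = 4.27716 × 2700 = 11548.332 billion.
ΔM = M₂ − M₁ = 11548.332 − 10384.605 = 1163.727 billion.

¥1164 billion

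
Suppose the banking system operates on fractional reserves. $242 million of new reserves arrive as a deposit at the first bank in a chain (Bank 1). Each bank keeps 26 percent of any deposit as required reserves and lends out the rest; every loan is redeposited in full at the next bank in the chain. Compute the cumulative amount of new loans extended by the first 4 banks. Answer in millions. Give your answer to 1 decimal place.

$482.2 million

Bank i lends (1 − rr)^i of the original deposit: Bank 1 lends 242·0.7400 = 179.0800, Bank 2 lends 242·0.7400² = 132.5192, and so on.
Summing a geometric series: total = 242·[0.7400·(1 − 0.7400^4) / (1 − 0.7400)] ≈ 482.2309 million.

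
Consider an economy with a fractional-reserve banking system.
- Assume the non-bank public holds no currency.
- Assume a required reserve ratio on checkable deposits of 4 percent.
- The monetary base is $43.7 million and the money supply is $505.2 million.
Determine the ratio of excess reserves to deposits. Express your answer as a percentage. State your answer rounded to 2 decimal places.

4.65%

Using m = M/MB = 505.2/43.7 ≈ 11.560641. Since m = (1 + c)/(c + rr + e), the denominator satisfies c + rr + e = (1 + c)/m = (1 + 0) / 11.560641 ≈ 0.086500.
With c = 0 and rr = 0.04, the ratio of excess reserves to deposits is 0.086500 − 0 − 0.04 = 0.0465.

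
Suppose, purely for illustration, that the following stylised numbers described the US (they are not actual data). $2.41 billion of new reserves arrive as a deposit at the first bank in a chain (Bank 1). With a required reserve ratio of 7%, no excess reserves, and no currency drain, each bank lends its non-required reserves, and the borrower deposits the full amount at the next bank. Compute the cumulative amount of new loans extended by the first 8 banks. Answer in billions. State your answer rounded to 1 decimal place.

$14.1 billion

Bank i lends (1 − rr)^i of the original deposit: Bank 1 lends 2.41·0.9300 = 2.2413, Bank 2 lends 2.41·0.9300² ≈ 2.0844, and so on.
Summing a geometric series: total = 2.41·[0.9300·(1 − 0.9300^8) / (1 − 0.9300)] ≈ 14.1016 billion.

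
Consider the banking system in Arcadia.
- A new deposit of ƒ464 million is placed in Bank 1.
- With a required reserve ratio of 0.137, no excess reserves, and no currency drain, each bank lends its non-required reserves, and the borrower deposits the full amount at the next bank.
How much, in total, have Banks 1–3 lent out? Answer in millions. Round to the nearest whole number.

Bank i lends (1 − rr)^i of the original deposit: Bank 1 lends 464·0.8630 = 400.4320, Bank 2 lends 464·0.8630² ≈ 345.5728, and so on.
Summing a geometric series: total = 464·[0.8630·(1 − 0.8630^3) / (1 − 0.8630)] ≈ 1044.2342 million.

ƒ1044 million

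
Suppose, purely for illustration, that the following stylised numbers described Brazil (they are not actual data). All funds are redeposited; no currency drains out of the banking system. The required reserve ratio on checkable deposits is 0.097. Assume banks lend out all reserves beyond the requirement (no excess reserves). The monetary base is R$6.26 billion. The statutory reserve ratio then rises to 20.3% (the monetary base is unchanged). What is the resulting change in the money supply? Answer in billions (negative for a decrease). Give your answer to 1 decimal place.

-33.7 billion

Initially m₁ = 1 / (0.097) ≈ 10.3093, so M₁ = 10.3093 × 6.26 ≈ 64.5362 billion.
After the change m₂ = 1 / (0.203) ≈ 4.9261, so M₂ = 4.9261 × 6.26 ≈ 30.8374 billion.
ΔM = M₂ − M₁ = 30.8374 − 64.5362 = -33.6988 billion.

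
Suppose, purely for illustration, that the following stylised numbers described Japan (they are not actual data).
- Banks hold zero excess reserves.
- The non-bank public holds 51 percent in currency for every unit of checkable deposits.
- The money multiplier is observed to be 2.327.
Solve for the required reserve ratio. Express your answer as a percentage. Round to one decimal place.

Using m = 2.327. Since m = (1 + c)/(c + rr + e), the denominator satisfies c + rr + e = (1 + c)/m = (1 + 0.51) / 2.327 ≈ 0.648904.
With c = 0.51 and e = 0, the required reserve ratio is 0.648904 − 0.51 − 0 = 0.138904.

13.9%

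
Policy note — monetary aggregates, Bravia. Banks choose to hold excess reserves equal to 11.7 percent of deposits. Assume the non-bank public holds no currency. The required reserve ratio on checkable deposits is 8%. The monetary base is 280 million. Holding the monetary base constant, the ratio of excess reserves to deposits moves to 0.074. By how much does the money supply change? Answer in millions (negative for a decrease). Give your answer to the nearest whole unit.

Initially m₁ = 1 / (0.08 + 0.117) ≈ 5.0761, so M₁ = 5.0761 × 280 = 1421.308 million.
After the change m₂ = 1 / (0.08 + 0.074) ≈ 6.4935, so M₂ = 6.4935 × 280 = 1818.18 million.
ΔM = M₂ − M₁ = 1818.18 − 1421.308 = 396.872 million.

397 million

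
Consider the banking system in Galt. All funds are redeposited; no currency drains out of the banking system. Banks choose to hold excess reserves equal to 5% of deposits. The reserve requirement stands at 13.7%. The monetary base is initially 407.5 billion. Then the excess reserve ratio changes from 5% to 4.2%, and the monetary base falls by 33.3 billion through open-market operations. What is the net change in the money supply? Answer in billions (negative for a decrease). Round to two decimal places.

-88.64 billion

Before: m₁ = 1 / (0.137 + 0.05) ≈ 5.347594, MB₁ = 407.5, so M₁ = 5.347594 × 407.5 ≈ 2179.1446 billion.
After: m₂ = 1 / (0.137 + 0.042) ≈ 5.586592, MB₂ = 407.5 − 33.3 = 374.2, so M₂ = 5.586592 × 374.2 ≈ 2090.5027 billion.
ΔM = M₂ − M₁ = 2090.5027 − 2179.1446 = -88.6419 billion.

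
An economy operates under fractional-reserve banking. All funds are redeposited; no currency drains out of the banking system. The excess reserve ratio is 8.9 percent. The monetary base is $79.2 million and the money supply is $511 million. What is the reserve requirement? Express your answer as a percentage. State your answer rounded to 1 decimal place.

6.6%

Using m = M/MB = 511/79.2 ≈ 6.452020. Since m = (1 + c)/(c + rr + e), the denominator satisfies c + rr + e = (1 + c)/m = (1 + 0) / 6.452020 ≈ 0.154990.
With c = 0 and e = 0.089, the reserve requirement is 0.154990 − 0 − 0.089 = 0.06599.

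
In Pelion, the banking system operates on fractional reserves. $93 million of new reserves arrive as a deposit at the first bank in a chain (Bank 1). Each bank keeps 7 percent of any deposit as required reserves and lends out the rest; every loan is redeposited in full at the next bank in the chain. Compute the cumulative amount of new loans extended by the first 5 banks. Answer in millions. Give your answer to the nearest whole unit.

$376 million

Bank i lends (1 − rr)^i of the original deposit: Bank 1 lends 93·0.9300 = 86.4900, Bank 2 lends 93·0.9300² = 80.4357, and so on.
Summing a geometric series: total = 93·[0.9300·(1 − 0.9300^5) / (1 − 0.9300)] ≈ 375.9988 million.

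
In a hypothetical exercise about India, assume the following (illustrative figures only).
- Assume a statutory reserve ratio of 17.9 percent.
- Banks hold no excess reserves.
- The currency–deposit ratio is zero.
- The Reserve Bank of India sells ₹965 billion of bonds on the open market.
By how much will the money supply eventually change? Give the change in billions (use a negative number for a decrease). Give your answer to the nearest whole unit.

The simple money multiplier is m = 1/rr = 1/0.179 ≈ 5.5866.
An open-market sale reduces the monetary base by 965 billion, so ΔM = m × ΔMB = 5.5866 × (−965) = -5391.069 billion.

-5391 billion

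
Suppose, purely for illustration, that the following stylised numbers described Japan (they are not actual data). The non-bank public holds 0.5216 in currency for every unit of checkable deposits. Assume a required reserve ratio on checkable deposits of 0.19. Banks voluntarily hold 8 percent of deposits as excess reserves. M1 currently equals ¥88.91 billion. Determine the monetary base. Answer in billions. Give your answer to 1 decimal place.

¥46.3 billion

The money multiplier is m = (1 + c) / (rr + e + c) = (1 + 0.5216) / (0.19 + 0.08 + 0.5216) ≈ 1.9222.
MB = M / m = 88.91 / 1.9222 ≈ 46.2543 billion.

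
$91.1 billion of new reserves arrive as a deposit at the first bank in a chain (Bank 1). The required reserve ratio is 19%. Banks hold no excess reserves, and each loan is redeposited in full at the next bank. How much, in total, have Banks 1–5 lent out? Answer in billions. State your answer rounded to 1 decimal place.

Bank i lends (1 − rr)^i of the original deposit: Bank 1 lends 91.1·0.8100 = 73.7910, Bank 2 lends 91.1·0.8100² ≈ 59.7707, and so on.
Summing a geometric series: total = 91.1·[0.8100·(1 − 0.8100^5) / (1 − 0.8100)] ≈ 252.9562 billion.

$253.0 billion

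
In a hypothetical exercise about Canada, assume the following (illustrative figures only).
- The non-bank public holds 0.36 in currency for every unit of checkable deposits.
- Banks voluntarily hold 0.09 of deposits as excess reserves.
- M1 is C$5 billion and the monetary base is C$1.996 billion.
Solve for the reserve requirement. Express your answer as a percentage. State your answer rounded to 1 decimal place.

9.3%

Using m = M/MB = 5/1.996 ≈ 2.505010. Since m = (1 + c)/(c + rr + e), the denominator satisfies c + rr + e = (1 + c)/m = (1 + 0.36) / 2.505010 ≈ 0.542912.
With c = 0.36 and e = 0.09, the reserve requirement is 0.542912 − 0.36 − 0.09 = 0.092912.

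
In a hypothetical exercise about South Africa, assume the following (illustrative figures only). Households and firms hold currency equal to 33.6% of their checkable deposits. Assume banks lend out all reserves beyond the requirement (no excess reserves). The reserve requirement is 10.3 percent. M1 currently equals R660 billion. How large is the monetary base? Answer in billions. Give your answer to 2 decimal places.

The money multiplier is m = (1 + c) / (rr + c) = (1 + 0.336) / (0.103 + 0.336) ≈ 3.043280.
MB = M / m = 660 / 3.043280 ≈ 216.8713 billion.

R216.87 billion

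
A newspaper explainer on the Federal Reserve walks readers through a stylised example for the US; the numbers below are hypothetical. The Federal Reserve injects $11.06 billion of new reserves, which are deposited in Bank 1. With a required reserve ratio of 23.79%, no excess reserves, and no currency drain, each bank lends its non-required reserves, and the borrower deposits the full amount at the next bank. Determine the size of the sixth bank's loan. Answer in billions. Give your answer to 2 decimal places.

$2.17 billion

Each bank lends a fraction (1 − rr) = 0.7621 of the deposit it receives, so Bank 6 receives 11.06·0.7621^5 and lends 11.06·0.7621^6 ≈ 2.1668 billion.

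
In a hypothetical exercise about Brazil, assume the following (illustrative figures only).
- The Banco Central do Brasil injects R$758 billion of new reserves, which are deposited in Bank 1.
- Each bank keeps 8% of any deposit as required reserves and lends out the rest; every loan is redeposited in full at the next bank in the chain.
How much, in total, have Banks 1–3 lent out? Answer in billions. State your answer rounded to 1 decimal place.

R$1929.2 billion

Bank i lends (1 − rr)^i of the original deposit: Bank 1 lends 758·0.9200 = 697.3600, Bank 2 lends 758·0.9200² = 641.5712, and so on.
Summing a geometric series: total = 758·[0.9200·(1 − 0.9200^3) / (1 − 0.9200)] ≈ 1929.1767 billion.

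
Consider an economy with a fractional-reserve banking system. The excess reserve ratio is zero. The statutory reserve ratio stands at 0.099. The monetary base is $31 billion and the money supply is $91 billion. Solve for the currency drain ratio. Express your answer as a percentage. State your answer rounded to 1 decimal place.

36.7%

Using m = M/MB = 91/31 ≈ 2.935484. From m = (1 + c)/(c + rr + e), rearranging gives 1 + c = m·(c + rr + e), so c·(1 − m) = m·(rr + e) − 1.
Hence c = [m·(rr + e) − 1]/(1 − m) = [2.935484 × (0.099 + 0) − 1] / (1 − 2.935484) ≈ 0.366517.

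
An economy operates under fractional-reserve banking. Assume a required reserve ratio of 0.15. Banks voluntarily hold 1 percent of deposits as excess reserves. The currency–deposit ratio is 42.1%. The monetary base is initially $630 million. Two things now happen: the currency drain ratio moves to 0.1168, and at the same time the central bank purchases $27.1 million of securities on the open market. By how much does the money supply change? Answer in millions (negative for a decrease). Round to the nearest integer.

Before: m₁ = (1 + 0.421) / (0.15 + 0.01 + 0.421) ≈ 2.4458, MB₁ = 630, so M₁ = 2.4458 × 630 = 1540.854 million.
After: m₂ = (1 + 0.1168) / (0.15 + 0.01 + 0.1168) ≈ 4.0347, MB₂ = 630 + 27.1 = 657.1, so M₂ = 4.0347 × 657.1 ≈ 2651.2014 million.
ΔM = M₂ − M₁ = 2651.2014 − 1540.854 = 1110.3474 million.

$1110 million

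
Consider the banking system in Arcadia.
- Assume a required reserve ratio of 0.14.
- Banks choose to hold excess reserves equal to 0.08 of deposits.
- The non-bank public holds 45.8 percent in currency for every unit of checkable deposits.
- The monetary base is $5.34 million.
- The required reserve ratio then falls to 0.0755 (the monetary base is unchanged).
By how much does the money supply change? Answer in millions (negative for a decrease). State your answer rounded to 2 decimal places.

$1.21 million

Initially m₁ = (1 + 0.458) / (0.14 + 0.08 + 0.458) ≈ 2.1504, so M₁ = 2.1504 × 5.34 ≈ 11.4831 million.
After the change m₂ = (1 + 0.458) / (0.0755 + 0.08 + 0.458) ≈ 2.3765, so M₂ = 2.3765 × 5.34 ≈ 12.6905 million.
ΔM = M₂ − M₁ = 12.6905 − 11.4831 = 1.2074 million.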